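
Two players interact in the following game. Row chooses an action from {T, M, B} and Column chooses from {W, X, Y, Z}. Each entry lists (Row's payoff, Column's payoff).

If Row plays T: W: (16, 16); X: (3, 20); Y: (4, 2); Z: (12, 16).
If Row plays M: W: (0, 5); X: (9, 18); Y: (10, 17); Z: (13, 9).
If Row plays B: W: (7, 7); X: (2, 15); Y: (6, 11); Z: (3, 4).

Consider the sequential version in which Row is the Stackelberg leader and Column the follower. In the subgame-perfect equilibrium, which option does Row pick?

Work backward from Column's decision.
- T: Column compares 16, 20, 2, 16 and picks X; Row would get 3.
- M: Column compares 5, 18, 17, 9 and picks X; Row would get 9.
- B: Column compares 7, 15, 11, 4 and picks X; Row would get 2.
Among 3, 9, 2, the best is 9 at M. Subgame-perfect outcome: (M, X) with payoffs (9, 18).

M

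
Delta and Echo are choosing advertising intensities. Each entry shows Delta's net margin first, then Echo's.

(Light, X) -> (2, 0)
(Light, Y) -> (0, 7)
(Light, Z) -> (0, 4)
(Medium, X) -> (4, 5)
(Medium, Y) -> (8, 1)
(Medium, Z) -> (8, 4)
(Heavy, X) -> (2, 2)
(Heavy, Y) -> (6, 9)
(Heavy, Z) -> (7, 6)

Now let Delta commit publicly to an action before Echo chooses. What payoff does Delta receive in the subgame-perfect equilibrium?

Work backward from Echo's decision.
- Light: Echo compares 0, 7, 4 and picks Y; Delta would get 0.
- Medium: Echo compares 5, 1, 4 and picks X; Delta would get 4.
- Heavy: Echo compares 2, 9, 6 and picks Y; Delta would get 6.
Among 0, 4, 6, the best is 6 at Heavy. Subgame-perfect outcome: (Heavy, Y) with payoffs (6, 9).

6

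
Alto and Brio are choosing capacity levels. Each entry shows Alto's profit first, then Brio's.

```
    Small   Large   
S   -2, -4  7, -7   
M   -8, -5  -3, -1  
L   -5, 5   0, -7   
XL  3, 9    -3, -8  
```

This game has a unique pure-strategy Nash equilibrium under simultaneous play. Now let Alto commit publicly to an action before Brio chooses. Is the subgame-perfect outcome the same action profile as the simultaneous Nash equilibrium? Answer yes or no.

yes

Solve by backward induction (Alto leads).
- S: Brio compares -4, -7 and picks Small; Alto would get -2.
- M: Brio compares -5, -1 and picks Large; Alto would get -3.
- L: Brio compares 5, -7 and picks Small; Alto would get -5.
- XL: Brio compares 9, -8 and picks Small; Alto would get 3.
Alto's induced payoffs are -2, -3, -5, 3, so Alto commits to XL. Subgame-perfect outcome: (XL, Small) with payoffs (3, 9).
Under simultaneous play:
Alto's best replies: Small→XL; Large→S.
Brio's best replies: S→Small; M→Large; L→Small; XL→Small.
The unique mutual best reply is (XL, Small), giving (3, 9).
Sequential outcome (XL, Small) coincides with the Nash profile (XL, Small).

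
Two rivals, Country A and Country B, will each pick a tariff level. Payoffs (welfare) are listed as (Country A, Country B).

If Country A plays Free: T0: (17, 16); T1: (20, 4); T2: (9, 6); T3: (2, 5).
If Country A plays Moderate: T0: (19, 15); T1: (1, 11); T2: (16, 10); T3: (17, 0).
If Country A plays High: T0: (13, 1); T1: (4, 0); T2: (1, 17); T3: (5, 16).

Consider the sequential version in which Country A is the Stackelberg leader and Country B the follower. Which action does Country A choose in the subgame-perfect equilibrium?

Work backward from Country B's decision.
- Free: BR = T0, leader payoff 17.
- Moderate: BR = T0, leader payoff 19.
- High: BR = T2, leader payoff 1.
Among 17, 19, 1, the best is 19 at Moderate. Subgame-perfect outcome: (Moderate, T0) with payoffs (19, 15).

Moderate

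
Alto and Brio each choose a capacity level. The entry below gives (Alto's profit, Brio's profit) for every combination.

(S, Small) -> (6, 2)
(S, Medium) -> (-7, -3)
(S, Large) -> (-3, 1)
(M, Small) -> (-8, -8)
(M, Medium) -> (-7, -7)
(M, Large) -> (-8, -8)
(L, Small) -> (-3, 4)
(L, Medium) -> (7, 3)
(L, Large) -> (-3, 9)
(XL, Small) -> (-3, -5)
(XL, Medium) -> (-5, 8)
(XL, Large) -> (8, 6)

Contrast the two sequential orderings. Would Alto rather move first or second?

second

If Alto leads: Brio's best replies are S→Small, M→Medium, L→Large, XL→Medium; Alto's induced payoffs 6, -7, -3, -5; outcome (S, Small), payoffs (6, 2).
If Brio leads: Alto's best replies are Small→S, Medium→L, Large→XL; Brio's induced payoffs 2, 3, 6; outcome (XL, Large), payoffs (8, 6).
Alto gets 6 moving first and 8 moving second, so Alto prefers to move second.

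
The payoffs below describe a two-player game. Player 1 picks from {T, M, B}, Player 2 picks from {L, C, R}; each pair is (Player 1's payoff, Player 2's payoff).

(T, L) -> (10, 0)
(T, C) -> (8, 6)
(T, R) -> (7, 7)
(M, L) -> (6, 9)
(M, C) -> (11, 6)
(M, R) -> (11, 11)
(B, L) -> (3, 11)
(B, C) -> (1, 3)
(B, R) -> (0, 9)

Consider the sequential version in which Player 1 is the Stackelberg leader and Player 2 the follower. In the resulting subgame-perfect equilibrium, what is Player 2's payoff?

11

Work backward from Player 2's decision.
- T: BR = R, leader payoff 7.
- M: BR = R, leader payoff 11.
- B: BR = L, leader payoff 3.
Maximizing over 7, 11, 3, Player 1 chooses M. Subgame-perfect outcome: (M, R) with payoffs (11, 11).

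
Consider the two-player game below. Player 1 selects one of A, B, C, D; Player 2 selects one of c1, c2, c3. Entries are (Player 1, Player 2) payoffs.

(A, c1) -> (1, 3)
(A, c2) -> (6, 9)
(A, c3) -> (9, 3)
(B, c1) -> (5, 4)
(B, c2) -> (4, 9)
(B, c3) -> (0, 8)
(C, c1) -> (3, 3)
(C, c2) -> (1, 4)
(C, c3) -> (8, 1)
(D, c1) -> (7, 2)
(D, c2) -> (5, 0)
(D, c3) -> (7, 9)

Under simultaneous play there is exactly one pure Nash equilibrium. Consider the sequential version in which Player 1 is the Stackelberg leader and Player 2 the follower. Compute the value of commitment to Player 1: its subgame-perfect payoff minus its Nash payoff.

Solve by backward induction (Player 1 leads).
- A: BR = c2, leader payoff 6.
- B: BR = c2, leader payoff 4.
- C: BR = c2, leader payoff 1.
- D: BR = c3, leader payoff 7.
Maximizing over 6, 4, 1, 7, Player 1 chooses D. Subgame-perfect outcome: (D, c3) with payoffs (7, 9).
For the simultaneous game, intersect best replies.
Player 1's best replies: c1→D; c2→A; c3→A.
Player 2's best replies: A→c2; B→c2; C→c2; D→c3.
The unique mutual best reply is (A, c2), giving (6, 9).
Player 1's commitment gain: 7 − 6 = 1.

1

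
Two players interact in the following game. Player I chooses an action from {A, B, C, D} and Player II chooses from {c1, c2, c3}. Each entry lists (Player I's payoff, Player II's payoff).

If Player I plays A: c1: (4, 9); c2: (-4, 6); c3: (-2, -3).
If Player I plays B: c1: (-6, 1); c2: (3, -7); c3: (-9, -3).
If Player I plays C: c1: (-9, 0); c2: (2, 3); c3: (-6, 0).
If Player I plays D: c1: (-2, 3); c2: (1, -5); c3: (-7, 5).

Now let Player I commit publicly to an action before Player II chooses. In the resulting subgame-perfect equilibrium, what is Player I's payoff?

4

Backward induction with Player I moving first.
- A → Player II plays c1 (best of 9, 6, -3); Player I gets 4.
- B → Player II plays c1 (best of 1, -7, -3); Player I gets -6.
- C → Player II plays c2 (best of 0, 3, 0); Player I gets 2.
- D → Player II plays c3 (best of 3, -5, 5); Player I gets -7.
Maximizing over 4, -6, 2, -7, Player I chooses A. Subgame-perfect outcome: (A, c1) with payoffs (4, 9).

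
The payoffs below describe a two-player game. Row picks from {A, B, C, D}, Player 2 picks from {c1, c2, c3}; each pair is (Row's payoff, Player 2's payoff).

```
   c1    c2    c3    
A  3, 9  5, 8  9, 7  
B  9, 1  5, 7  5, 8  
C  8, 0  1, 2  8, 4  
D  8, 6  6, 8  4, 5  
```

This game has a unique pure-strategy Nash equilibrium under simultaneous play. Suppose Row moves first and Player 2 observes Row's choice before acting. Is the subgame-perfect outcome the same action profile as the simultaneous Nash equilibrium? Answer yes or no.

Player 2 best-responds to each possible Row move:
- A → Player 2 plays c1 (best of 9, 8, 7); Row gets 3.
- B → Player 2 plays c3 (best of 1, 7, 8); Row gets 5.
- C → Player 2 plays c3 (best of 0, 2, 4); Row gets 8.
- D → Player 2 plays c2 (best of 6, 8, 5); Row gets 6.
Among 3, 5, 8, 6, the best is 8 at C. Subgame-perfect outcome: (C, c3) with payoffs (8, 4).
Now find the simultaneous Nash equilibrium.
Row's best replies: c1→B; c2→D; c3→A.
Player 2's best replies: A→c1; B→c3; C→c3; D→c2.
Only (D, c2) has each player best-responding; Nash payoffs (6, 8).
Sequential outcome (C, c3) differs from the Nash profile (D, c2).

no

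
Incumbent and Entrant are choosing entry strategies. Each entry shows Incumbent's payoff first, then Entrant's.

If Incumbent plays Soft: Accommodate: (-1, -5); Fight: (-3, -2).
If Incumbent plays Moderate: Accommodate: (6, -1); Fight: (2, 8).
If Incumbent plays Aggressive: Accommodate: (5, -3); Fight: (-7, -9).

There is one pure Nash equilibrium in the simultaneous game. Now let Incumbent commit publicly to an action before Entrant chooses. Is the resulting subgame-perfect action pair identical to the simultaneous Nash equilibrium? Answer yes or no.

Solve by backward induction (Incumbent leads).
- Soft: BR = Fight, leader payoff -3.
- Moderate: BR = Fight, leader payoff 2.
- Aggressive: BR = Accommodate, leader payoff 5.
Incumbent's induced payoffs are -3, 2, 5, so Incumbent commits to Aggressive. Subgame-perfect outcome: (Aggressive, Accommodate) with payoffs (5, -3).
Now find the simultaneous Nash equilibrium.
Incumbent's best replies: Accommodate→Moderate; Fight→Moderate.
Entrant's best replies: Soft→Fight; Moderate→Fight; Aggressive→Accommodate.
Only (Moderate, Fight) has each player best-responding; Nash payoffs (2, 8).
Sequential outcome (Aggressive, Accommodate) differs from the Nash profile (Moderate, Fight).

no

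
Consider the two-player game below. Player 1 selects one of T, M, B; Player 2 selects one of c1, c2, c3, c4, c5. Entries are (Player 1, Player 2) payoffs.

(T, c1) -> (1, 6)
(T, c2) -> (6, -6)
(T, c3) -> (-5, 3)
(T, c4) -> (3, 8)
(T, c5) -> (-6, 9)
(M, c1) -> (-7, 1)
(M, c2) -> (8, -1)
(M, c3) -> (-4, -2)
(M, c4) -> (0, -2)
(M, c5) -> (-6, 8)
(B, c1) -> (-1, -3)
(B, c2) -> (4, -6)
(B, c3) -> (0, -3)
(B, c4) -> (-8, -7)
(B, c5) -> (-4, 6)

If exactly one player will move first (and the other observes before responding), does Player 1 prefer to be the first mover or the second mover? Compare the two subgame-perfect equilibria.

If Player 1 leads: Player 2's best replies are T→c5, M→c5, B→c5; Player 1's induced payoffs -6, -6, -4; outcome (B, c5), payoffs (-4, 6).
If Player 2 leads: Player 1's best replies are c1→T, c2→M, c3→B, c4→T, c5→B; Player 2's induced payoffs 6, -1, -3, 8, 6; outcome (T, c4), payoffs (3, 8).
Player 1 gets -4 moving first and 3 moving second, so Player 1 prefers to move second.

second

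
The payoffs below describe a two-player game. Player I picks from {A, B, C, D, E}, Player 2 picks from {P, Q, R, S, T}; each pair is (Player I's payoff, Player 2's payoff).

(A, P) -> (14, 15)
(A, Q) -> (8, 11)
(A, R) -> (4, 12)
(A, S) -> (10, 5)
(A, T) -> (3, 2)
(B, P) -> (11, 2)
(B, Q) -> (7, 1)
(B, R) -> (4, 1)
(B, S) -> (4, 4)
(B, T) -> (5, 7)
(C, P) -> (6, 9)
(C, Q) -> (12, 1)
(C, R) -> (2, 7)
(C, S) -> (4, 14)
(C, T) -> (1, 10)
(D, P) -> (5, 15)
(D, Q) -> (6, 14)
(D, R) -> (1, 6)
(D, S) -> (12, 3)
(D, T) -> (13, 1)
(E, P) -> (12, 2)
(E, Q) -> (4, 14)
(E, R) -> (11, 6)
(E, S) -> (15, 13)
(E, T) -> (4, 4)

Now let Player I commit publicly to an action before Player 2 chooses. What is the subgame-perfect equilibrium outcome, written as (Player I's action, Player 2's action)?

(A, P)

Backward induction with Player I moving first.
- A: BR = P, leader payoff 14.
- B: BR = T, leader payoff 5.
- C: BR = S, leader payoff 4.
- D: BR = P, leader payoff 5.
- E: BR = Q, leader payoff 4.
Player I's induced payoffs are 14, 5, 4, 5, 4, so Player I commits to A. Subgame-perfect outcome: (A, P) with payoffs (14, 15).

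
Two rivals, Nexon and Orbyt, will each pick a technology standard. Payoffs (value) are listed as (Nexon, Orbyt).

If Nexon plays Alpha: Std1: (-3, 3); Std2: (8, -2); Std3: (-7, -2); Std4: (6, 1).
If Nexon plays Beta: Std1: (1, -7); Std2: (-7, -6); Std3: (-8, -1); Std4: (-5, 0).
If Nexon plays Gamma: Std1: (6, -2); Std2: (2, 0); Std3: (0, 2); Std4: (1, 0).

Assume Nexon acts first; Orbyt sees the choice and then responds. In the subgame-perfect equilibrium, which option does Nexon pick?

Gamma

Orbyt best-responds to each possible Nexon move:
- Alpha: Orbyt compares 3, -2, -2, 1 and picks Std1; Nexon would get -3.
- Beta: Orbyt compares -7, -6, -1, 0 and picks Std4; Nexon would get -5.
- Gamma: Orbyt compares -2, 0, 2, 0 and picks Std3; Nexon would get 0.
Nexon's induced payoffs are -3, -5, 0, so Nexon commits to Gamma. Subgame-perfect outcome: (Gamma, Std3) with payoffs (0, 2).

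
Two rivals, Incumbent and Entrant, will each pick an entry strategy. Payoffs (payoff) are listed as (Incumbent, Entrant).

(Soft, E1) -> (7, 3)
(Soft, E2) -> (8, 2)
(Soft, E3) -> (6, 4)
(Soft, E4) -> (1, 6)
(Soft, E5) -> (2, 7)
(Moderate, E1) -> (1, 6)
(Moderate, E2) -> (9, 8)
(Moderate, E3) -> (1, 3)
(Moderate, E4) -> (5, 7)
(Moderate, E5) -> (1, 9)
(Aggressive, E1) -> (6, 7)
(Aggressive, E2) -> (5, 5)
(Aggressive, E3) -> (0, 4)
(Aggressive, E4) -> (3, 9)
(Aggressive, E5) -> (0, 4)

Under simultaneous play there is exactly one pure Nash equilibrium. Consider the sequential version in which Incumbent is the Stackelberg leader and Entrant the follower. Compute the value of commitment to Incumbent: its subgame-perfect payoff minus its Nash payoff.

Solve by backward induction (Incumbent leads).
- Soft: Entrant compares 3, 2, 4, 6, 7 and picks E5; Incumbent would get 2.
- Moderate: Entrant compares 6, 8, 3, 7, 9 and picks E5; Incumbent would get 1.
- Aggressive: Entrant compares 7, 5, 4, 9, 4 and picks E4; Incumbent would get 3.
Incumbent's induced payoffs are 2, 1, 3, so Incumbent commits to Aggressive. Subgame-perfect outcome: (Aggressive, E4) with payoffs (3, 9).
Under simultaneous play:
Incumbent's best replies: E1→Soft; E2→Moderate; E3→Soft; E4→Moderate; E5→Soft.
Entrant's best replies: Soft→E5; Moderate→E5; Aggressive→E4.
The unique mutual best reply is (Soft, E5), giving (2, 7).
Incumbent's commitment gain: 3 − 2 = 1.

1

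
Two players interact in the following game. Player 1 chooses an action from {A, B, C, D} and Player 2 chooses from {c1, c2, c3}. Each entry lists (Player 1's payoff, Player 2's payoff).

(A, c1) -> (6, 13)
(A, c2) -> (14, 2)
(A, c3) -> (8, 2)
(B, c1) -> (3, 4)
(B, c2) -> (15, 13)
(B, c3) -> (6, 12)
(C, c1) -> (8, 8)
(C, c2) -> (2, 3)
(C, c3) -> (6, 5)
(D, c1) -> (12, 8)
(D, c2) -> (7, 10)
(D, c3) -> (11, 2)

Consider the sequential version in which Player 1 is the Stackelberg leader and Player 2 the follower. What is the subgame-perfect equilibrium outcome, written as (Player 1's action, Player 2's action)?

(B, c2)

Work backward from Player 2's decision.
- A: BR = c1, leader payoff 6.
- B: BR = c2, leader payoff 15.
- C: BR = c1, leader payoff 8.
- D: BR = c2, leader payoff 7.
Player 1's induced payoffs are 6, 15, 8, 7, so Player 1 commits to B. Subgame-perfect outcome: (B, c2) with payoffs (15, 13).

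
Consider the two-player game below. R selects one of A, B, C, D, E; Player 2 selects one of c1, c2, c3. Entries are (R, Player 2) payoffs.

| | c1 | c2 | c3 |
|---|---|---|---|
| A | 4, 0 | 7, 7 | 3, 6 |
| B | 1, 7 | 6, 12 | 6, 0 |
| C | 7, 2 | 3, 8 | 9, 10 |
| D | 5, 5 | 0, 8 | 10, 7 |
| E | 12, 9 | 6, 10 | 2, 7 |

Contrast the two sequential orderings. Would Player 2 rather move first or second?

If R leads: Player 2's best replies are A→c2, B→c2, C→c3, D→c2, E→c2; R's induced payoffs 7, 6, 9, 0, 6; outcome (C, c3), payoffs (9, 10).
If Player 2 leads: R's best replies are c1→E, c2→A, c3→D; Player 2's induced payoffs 9, 7, 7; outcome (E, c1), payoffs (12, 9).
Player 2 gets 9 moving first and 10 moving second, so Player 2 prefers to move second.

second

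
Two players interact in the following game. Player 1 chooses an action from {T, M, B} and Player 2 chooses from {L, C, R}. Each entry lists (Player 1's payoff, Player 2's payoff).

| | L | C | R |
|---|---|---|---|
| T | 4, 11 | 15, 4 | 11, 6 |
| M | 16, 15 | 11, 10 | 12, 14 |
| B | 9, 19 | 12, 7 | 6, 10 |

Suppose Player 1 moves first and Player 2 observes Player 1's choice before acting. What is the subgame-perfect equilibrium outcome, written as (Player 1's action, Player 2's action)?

Player 2 best-responds to each possible Player 1 move:
- T: BR = L, leader payoff 4.
- M: BR = L, leader payoff 16.
- B: BR = L, leader payoff 9.
Maximizing over 4, 16, 9, Player 1 chooses M. Subgame-perfect outcome: (M, L) with payoffs (16, 15).

(M, L)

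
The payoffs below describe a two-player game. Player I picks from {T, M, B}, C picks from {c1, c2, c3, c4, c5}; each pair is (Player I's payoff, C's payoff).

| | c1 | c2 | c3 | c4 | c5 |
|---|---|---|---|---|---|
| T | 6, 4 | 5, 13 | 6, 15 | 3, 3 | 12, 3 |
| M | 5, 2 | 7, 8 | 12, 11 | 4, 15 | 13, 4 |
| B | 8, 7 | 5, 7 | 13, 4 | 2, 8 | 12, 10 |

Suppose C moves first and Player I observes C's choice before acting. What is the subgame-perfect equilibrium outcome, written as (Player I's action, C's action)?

(M, c4)

Player I best-responds to each possible C move:
- c1: BR = B, leader payoff 7.
- c2: BR = M, leader payoff 8.
- c3: BR = B, leader payoff 4.
- c4: BR = M, leader payoff 15.
- c5: BR = M, leader payoff 4.
C's induced payoffs are 7, 8, 4, 15, 4, so C commits to c4. Subgame-perfect outcome: (M, c4) with payoffs (4, 15).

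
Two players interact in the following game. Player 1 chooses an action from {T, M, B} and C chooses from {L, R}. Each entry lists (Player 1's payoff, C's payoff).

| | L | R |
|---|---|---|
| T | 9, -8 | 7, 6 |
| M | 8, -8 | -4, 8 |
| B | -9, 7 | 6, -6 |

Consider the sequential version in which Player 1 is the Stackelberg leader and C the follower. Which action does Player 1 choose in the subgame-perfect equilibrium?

Solve by backward induction (Player 1 leads).
- T → C plays R (best of -8, 6); Player 1 gets 7.
- M → C plays R (best of -8, 8); Player 1 gets -4.
- B → C plays L (best of 7, -6); Player 1 gets -9.
Maximizing over 7, -4, -9, Player 1 chooses T. Subgame-perfect outcome: (T, R) with payoffs (7, 6).

T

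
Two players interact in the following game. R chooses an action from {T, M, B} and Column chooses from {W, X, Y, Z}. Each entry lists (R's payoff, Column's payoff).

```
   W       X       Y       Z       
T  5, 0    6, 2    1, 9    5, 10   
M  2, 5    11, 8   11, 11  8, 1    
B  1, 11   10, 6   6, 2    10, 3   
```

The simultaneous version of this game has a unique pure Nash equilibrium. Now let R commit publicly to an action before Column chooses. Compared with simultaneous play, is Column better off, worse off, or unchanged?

unchanged

Solve by backward induction (R leads).
- T: Column compares 0, 2, 9, 10 and picks Z; R would get 5.
- M: Column compares 5, 8, 11, 1 and picks Y; R would get 11.
- B: Column compares 11, 6, 2, 3 and picks W; R would get 1.
Maximizing over 5, 11, 1, R chooses M. Subgame-perfect outcome: (M, Y) with payoffs (11, 11).
Under simultaneous play:
R's best replies: W→T; X→M; Y→M; Z→B.
Column's best replies: T→Z; M→Y; B→W.
Only (M, Y) has each player best-responding; Nash payoffs (11, 11).
Column earns 11 sequentially versus 11 at the Nash outcome: unchanged.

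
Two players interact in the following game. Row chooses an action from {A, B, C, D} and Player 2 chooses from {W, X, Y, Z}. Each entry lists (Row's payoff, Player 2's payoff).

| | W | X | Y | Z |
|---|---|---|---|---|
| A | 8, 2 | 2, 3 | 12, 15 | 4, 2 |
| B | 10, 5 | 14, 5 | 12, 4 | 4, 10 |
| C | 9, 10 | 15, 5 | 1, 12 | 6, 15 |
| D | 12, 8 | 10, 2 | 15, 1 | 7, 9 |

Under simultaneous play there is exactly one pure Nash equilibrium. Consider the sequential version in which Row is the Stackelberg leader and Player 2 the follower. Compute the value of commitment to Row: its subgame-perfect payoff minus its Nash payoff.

5

Solve by backward induction (Row leads).
- A: BR = Y, leader payoff 12.
- B: BR = Z, leader payoff 4.
- C: BR = Z, leader payoff 6.
- D: BR = Z, leader payoff 7.
Row's induced payoffs are 12, 4, 6, 7, so Row commits to A. Subgame-perfect outcome: (A, Y) with payoffs (12, 15).
Under simultaneous play:
Row's best replies: W→D; X→C; Y→D; Z→D.
Player 2's best replies: A→Y; B→Z; C→Z; D→Z.
Only (D, Z) has each player best-responding; Nash payoffs (7, 9).
Row's commitment gain: 12 − 7 = 5.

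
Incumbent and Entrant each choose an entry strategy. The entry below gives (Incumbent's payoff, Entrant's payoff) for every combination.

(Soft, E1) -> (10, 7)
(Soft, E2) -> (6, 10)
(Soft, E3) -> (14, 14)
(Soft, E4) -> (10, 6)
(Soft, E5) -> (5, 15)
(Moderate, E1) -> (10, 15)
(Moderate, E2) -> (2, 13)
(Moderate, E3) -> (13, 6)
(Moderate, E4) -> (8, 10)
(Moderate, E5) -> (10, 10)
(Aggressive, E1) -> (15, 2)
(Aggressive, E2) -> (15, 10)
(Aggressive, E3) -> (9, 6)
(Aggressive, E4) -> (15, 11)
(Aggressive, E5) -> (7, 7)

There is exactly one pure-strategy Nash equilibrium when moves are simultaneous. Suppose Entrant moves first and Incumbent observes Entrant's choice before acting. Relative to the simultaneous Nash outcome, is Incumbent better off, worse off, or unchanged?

Incumbent best-responds to each possible Entrant move:
- E1: Incumbent compares 10, 10, 15 and picks Aggressive; Entrant would get 2.
- E2: Incumbent compares 6, 2, 15 and picks Aggressive; Entrant would get 10.
- E3: Incumbent compares 14, 13, 9 and picks Soft; Entrant would get 14.
- E4: Incumbent compares 10, 8, 15 and picks Aggressive; Entrant would get 11.
- E5: Incumbent compares 5, 10, 7 and picks Moderate; Entrant would get 10.
Maximizing over 2, 10, 14, 11, 10, Entrant chooses E3. Subgame-perfect outcome: (Soft, E3) with payoffs (14, 14).
Now find the simultaneous Nash equilibrium.
Incumbent's best replies: E1→Aggressive; E2→Aggressive; E3→Soft; E4→Aggressive; E5→Moderate.
Entrant's best replies: Soft→E5; Moderate→E1; Aggressive→E4.
Only (Aggressive, E4) has each player best-responding; Nash payoffs (15, 11).
Incumbent earns 14 sequentially versus 15 at the Nash outcome: worse off.

worse off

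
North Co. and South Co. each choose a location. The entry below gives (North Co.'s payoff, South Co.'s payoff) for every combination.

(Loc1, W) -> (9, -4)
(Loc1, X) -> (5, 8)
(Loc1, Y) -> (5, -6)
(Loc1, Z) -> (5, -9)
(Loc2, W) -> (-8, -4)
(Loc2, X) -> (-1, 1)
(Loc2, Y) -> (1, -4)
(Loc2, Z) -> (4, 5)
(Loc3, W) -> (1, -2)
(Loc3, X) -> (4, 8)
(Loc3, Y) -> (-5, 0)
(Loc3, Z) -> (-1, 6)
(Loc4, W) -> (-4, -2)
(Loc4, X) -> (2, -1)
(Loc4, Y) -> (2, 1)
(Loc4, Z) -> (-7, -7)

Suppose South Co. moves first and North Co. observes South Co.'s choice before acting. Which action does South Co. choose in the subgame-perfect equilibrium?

X

Backward induction with South Co. moving first.
- W → North Co. plays Loc1 (best of 9, -8, 1, -4); South Co. gets -4.
- X → North Co. plays Loc1 (best of 5, -1, 4, 2); South Co. gets 8.
- Y → North Co. plays Loc1 (best of 5, 1, -5, 2); South Co. gets -6.
- Z → North Co. plays Loc1 (best of 5, 4, -1, -7); South Co. gets -9.
South Co.'s induced payoffs are -4, 8, -6, -9, so South Co. commits to X. Subgame-perfect outcome: (Loc1, X) with payoffs (5, 8).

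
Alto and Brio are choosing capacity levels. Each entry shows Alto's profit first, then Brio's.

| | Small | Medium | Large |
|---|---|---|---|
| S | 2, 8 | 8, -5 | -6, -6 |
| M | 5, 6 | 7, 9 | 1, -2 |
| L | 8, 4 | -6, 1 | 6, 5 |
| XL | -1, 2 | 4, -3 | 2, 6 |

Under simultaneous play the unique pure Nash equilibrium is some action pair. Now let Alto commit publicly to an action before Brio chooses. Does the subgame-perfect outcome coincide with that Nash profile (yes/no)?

no

Backward induction with Alto moving first.
- S → Brio plays Small (best of 8, -5, -6); Alto gets 2.
- M → Brio plays Medium (best of 6, 9, -2); Alto gets 7.
- L → Brio plays Large (best of 4, 1, 5); Alto gets 6.
- XL → Brio plays Large (best of 2, -3, 6); Alto gets 2.
Maximizing over 2, 7, 6, 2, Alto chooses M. Subgame-perfect outcome: (M, Medium) with payoffs (7, 9).
For the simultaneous game, intersect best replies.
Alto's best replies: Small→L; Medium→S; Large→L.
Brio's best replies: S→Small; M→Medium; L→Large; XL→Large.
The unique mutual best reply is (L, Large), giving (6, 5).
Sequential outcome (M, Medium) differs from the Nash profile (L, Large).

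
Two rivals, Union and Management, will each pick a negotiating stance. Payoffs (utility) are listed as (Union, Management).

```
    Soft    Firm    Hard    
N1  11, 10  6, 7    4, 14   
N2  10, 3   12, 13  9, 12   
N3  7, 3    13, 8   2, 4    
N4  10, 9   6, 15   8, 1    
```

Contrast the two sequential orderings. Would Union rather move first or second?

If Union leads: Management's best replies are N1→Hard, N2→Firm, N3→Firm, N4→Firm; Union's induced payoffs 4, 12, 13, 6; outcome (N3, Firm), payoffs (13, 8).
If Management leads: Union's best replies are Soft→N1, Firm→N3, Hard→N2; Management's induced payoffs 10, 8, 12; outcome (N2, Hard), payoffs (9, 12).
Union gets 13 moving first and 9 moving second, so Union prefers to move first.

first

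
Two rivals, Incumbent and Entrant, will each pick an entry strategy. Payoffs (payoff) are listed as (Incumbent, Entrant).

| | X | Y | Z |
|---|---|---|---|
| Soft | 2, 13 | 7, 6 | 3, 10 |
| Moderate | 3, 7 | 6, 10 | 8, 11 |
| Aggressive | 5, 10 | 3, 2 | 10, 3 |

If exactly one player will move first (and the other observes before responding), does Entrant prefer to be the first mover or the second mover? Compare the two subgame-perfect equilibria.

If Incumbent leads: Entrant's best replies are Soft→X, Moderate→Z, Aggressive→X; Incumbent's induced payoffs 2, 8, 5; outcome (Moderate, Z), payoffs (8, 11).
If Entrant leads: Incumbent's best replies are X→Aggressive, Y→Soft, Z→Aggressive; Entrant's induced payoffs 10, 6, 3; outcome (Aggressive, X), payoffs (5, 10).
Entrant gets 10 moving first and 11 moving second, so Entrant prefers to move second.

second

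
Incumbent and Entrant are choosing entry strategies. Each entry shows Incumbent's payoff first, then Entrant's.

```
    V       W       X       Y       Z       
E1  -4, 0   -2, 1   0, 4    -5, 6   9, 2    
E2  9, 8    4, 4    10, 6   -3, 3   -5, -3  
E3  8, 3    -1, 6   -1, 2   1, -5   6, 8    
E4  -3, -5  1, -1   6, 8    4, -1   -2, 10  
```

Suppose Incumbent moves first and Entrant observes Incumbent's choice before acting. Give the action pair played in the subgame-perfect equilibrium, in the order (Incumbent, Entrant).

Backward induction with Incumbent moving first.
- E1 → Entrant plays Y (best of 0, 1, 4, 6, 2); Incumbent gets -5.
- E2 → Entrant plays V (best of 8, 4, 6, 3, -3); Incumbent gets 9.
- E3 → Entrant plays Z (best of 3, 6, 2, -5, 8); Incumbent gets 6.
- E4 → Entrant plays Z (best of -5, -1, 8, -1, 10); Incumbent gets -2.
Maximizing over -5, 9, 6, -2, Incumbent chooses E2. Subgame-perfect outcome: (E2, V) with payoffs (9, 8).

(E2, V)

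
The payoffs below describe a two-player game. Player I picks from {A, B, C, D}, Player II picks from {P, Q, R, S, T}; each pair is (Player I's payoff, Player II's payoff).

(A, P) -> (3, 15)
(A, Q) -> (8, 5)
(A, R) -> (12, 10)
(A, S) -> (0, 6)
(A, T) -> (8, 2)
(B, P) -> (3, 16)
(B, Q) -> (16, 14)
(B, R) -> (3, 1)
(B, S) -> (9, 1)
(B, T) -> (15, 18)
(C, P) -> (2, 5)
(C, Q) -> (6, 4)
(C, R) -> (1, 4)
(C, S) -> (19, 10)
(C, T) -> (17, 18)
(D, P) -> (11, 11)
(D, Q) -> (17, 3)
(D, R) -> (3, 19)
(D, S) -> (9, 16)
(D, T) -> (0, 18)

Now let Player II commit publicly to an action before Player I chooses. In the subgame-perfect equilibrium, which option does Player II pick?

Solve by backward induction (Player II leads).
- P → Player I plays D (best of 3, 3, 2, 11); Player II gets 11.
- Q → Player I plays D (best of 8, 16, 6, 17); Player II gets 3.
- R → Player I plays A (best of 12, 3, 1, 3); Player II gets 10.
- S → Player I plays C (best of 0, 9, 19, 9); Player II gets 10.
- T → Player I plays C (best of 8, 15, 17, 0); Player II gets 18.
Maximizing over 11, 3, 10, 10, 18, Player II chooses T. Subgame-perfect outcome: (C, T) with payoffs (17, 18).

T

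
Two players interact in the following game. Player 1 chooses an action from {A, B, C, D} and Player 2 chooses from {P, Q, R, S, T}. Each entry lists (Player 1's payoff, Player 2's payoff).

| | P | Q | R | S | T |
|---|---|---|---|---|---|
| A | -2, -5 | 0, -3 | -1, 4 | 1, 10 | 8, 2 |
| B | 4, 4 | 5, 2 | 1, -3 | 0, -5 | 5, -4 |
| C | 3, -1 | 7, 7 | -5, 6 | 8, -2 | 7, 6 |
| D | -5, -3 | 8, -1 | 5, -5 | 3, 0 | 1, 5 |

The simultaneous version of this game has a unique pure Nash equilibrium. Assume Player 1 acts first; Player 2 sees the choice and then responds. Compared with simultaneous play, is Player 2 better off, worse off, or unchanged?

Work backward from Player 2's decision.
- A: Player 2 compares -5, -3, 4, 10, 2 and picks S; Player 1 would get 1.
- B: Player 2 compares 4, 2, -3, -5, -4 and picks P; Player 1 would get 4.
- C: Player 2 compares -1, 7, 6, -2, 6 and picks Q; Player 1 would get 7.
- D: Player 2 compares -3, -1, -5, 0, 5 and picks T; Player 1 would get 1.
Player 1's induced payoffs are 1, 4, 7, 1, so Player 1 commits to C. Subgame-perfect outcome: (C, Q) with payoffs (7, 7).
Under simultaneous play:
Player 1's best replies: P→B; Q→D; R→D; S→C; T→A.
Player 2's best replies: A→S; B→P; C→Q; D→T.
The unique mutual best reply is (B, P), giving (4, 4).
Player 2 earns 7 sequentially versus 4 at the Nash outcome: better off.

better off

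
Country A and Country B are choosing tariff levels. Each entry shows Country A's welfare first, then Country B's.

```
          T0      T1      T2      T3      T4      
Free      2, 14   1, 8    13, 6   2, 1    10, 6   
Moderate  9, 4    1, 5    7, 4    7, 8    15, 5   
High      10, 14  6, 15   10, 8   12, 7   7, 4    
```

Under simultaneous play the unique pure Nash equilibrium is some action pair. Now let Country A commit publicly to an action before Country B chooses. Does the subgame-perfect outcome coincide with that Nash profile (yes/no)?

Backward induction with Country A moving first.
- Free → Country B plays T0 (best of 14, 8, 6, 1, 6); Country A gets 2.
- Moderate → Country B plays T3 (best of 4, 5, 4, 8, 5); Country A gets 7.
- High → Country B plays T1 (best of 14, 15, 8, 7, 4); Country A gets 6.
Country A's induced payoffs are 2, 7, 6, so Country A commits to Moderate. Subgame-perfect outcome: (Moderate, T3) with payoffs (7, 8).
Now find the simultaneous Nash equilibrium.
Country A's best replies: T0→High; T1→High; T2→Free; T3→High; T4→Moderate.
Country B's best replies: Free→T0; Moderate→T3; High→T1.
Only (High, T1) has each player best-responding; Nash payoffs (6, 15).
Sequential outcome (Moderate, T3) differs from the Nash profile (High, T1).

no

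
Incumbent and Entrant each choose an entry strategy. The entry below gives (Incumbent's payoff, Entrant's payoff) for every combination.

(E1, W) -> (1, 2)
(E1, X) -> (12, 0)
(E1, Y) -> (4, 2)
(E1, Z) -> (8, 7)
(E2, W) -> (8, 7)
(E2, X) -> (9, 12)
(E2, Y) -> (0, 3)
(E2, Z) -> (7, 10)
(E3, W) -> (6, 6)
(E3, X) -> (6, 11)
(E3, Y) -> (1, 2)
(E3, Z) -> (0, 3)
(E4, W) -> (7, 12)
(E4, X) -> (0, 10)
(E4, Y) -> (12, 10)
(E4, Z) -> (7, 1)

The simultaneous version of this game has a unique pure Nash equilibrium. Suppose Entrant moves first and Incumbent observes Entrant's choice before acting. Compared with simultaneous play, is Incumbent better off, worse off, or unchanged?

Work backward from Incumbent's decision.
- W → Incumbent plays E2 (best of 1, 8, 6, 7); Entrant gets 7.
- X → Incumbent plays E1 (best of 12, 9, 6, 0); Entrant gets 0.
- Y → Incumbent plays E4 (best of 4, 0, 1, 12); Entrant gets 10.
- Z → Incumbent plays E1 (best of 8, 7, 0, 7); Entrant gets 7.
Among 7, 0, 10, 7, the best is 10 at Y. Subgame-perfect outcome: (E4, Y) with payoffs (12, 10).
Now find the simultaneous Nash equilibrium.
Incumbent's best replies: W→E2; X→E1; Y→E4; Z→E1.
Entrant's best replies: E1→Z; E2→X; E3→X; E4→W.
The unique mutual best reply is (E1, Z), giving (8, 7).
Incumbent earns 12 sequentially versus 8 at the Nash outcome: better off.

better off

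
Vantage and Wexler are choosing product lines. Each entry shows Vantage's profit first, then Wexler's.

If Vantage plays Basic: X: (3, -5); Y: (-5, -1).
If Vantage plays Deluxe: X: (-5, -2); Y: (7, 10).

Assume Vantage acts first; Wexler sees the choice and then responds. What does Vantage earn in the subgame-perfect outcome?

7

Backward induction with Vantage moving first.
- Basic: Wexler compares -5, -1 and picks Y; Vantage would get -5.
- Deluxe: Wexler compares -2, 10 and picks Y; Vantage would get 7.
Among -5, 7, the best is 7 at Deluxe. Subgame-perfect outcome: (Deluxe, Y) with payoffs (7, 10).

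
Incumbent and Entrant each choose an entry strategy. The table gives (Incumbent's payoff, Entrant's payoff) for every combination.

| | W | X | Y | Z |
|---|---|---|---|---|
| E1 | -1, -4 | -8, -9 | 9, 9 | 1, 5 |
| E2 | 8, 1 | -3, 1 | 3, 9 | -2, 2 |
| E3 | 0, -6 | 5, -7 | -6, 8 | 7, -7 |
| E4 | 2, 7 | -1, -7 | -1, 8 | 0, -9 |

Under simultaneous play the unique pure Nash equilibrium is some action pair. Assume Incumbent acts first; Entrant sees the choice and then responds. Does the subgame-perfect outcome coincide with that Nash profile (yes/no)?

Backward induction with Incumbent moving first.
- E1 → Entrant plays Y (best of -4, -9, 9, 5); Incumbent gets 9.
- E2 → Entrant plays Y (best of 1, 1, 9, 2); Incumbent gets 3.
- E3 → Entrant plays Y (best of -6, -7, 8, -7); Incumbent gets -6.
- E4 → Entrant plays Y (best of 7, -7, 8, -9); Incumbent gets -1.
Maximizing over 9, 3, -6, -1, Incumbent chooses E1. Subgame-perfect outcome: (E1, Y) with payoffs (9, 9).
Now find the simultaneous Nash equilibrium.
Incumbent's best replies: W→E2; X→E3; Y→E1; Z→E3.
Entrant's best replies: E1→Y; E2→Y; E3→Y; E4→Y.
The unique mutual best reply is (E1, Y), giving (9, 9).
Sequential outcome (E1, Y) coincides with the Nash profile (E1, Y).

yes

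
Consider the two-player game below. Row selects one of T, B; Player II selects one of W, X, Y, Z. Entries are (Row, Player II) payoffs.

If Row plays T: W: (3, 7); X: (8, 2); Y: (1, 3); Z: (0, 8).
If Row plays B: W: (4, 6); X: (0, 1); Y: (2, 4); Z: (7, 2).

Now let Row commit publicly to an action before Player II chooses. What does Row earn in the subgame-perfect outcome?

4

Backward induction with Row moving first.
- T → Player II plays Z (best of 7, 2, 3, 8); Row gets 0.
- B → Player II plays W (best of 6, 1, 4, 2); Row gets 4.
Row's induced payoffs are 0, 4, so Row commits to B. Subgame-perfect outcome: (B, W) with payoffs (4, 6).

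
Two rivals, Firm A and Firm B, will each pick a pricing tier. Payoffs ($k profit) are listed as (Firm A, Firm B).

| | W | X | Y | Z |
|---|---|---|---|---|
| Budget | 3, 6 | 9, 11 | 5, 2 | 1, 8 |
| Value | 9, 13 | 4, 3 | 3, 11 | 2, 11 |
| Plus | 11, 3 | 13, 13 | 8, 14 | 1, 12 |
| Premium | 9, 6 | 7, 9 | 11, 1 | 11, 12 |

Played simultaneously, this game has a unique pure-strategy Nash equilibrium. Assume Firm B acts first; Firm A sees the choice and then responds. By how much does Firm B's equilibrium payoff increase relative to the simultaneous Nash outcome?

1

Solve by backward induction (Firm B leads).
- W: Firm A compares 3, 9, 11, 9 and picks Plus; Firm B would get 3.
- X: Firm A compares 9, 4, 13, 7 and picks Plus; Firm B would get 13.
- Y: Firm A compares 5, 3, 8, 11 and picks Premium; Firm B would get 1.
- Z: Firm A compares 1, 2, 1, 11 and picks Premium; Firm B would get 12.
Maximizing over 3, 13, 1, 12, Firm B chooses X. Subgame-perfect outcome: (Plus, X) with payoffs (13, 13).
Under simultaneous play:
Firm A's best replies: W→Plus; X→Plus; Y→Premium; Z→Premium.
Firm B's best replies: Budget→X; Value→W; Plus→Y; Premium→Z.
The unique mutual best reply is (Premium, Z), giving (11, 12).
Firm B's commitment gain: 13 − 12 = 1.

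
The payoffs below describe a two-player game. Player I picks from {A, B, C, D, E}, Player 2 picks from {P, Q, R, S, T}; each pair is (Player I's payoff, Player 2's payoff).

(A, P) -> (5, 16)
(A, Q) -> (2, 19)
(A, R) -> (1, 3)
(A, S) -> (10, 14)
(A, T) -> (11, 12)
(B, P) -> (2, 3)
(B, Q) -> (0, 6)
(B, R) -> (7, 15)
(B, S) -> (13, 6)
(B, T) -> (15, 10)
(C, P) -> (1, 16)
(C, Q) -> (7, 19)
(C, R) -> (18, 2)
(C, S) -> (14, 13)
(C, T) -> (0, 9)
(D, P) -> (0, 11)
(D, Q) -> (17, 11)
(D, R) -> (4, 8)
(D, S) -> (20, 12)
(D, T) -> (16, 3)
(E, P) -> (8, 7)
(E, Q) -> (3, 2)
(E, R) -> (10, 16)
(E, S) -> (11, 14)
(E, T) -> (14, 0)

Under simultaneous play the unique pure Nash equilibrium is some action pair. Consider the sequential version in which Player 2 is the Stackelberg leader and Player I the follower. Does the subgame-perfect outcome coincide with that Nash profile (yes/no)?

yes

Backward induction with Player 2 moving first.
- P: BR = E, leader payoff 7.
- Q: BR = D, leader payoff 11.
- R: BR = C, leader payoff 2.
- S: BR = D, leader payoff 12.
- T: BR = D, leader payoff 3.
Maximizing over 7, 11, 2, 12, 3, Player 2 chooses S. Subgame-perfect outcome: (D, S) with payoffs (20, 12).
Under simultaneous play:
Player I's best replies: P→E; Q→D; R→C; S→D; T→D.
Player 2's best replies: A→Q; B→R; C→Q; D→S; E→R.
The unique mutual best reply is (D, S), giving (20, 12).
Sequential outcome (D, S) coincides with the Nash profile (D, S).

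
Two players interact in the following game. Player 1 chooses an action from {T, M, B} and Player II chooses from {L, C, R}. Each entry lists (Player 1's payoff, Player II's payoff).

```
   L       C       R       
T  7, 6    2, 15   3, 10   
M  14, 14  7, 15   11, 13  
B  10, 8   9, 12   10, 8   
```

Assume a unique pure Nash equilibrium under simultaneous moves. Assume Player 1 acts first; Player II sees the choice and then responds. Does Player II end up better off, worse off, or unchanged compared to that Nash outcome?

unchanged

Player II best-responds to each possible Player 1 move:
- T: BR = C, leader payoff 2.
- M: BR = C, leader payoff 7.
- B: BR = C, leader payoff 9.
Maximizing over 2, 7, 9, Player 1 chooses B. Subgame-perfect outcome: (B, C) with payoffs (9, 12).
Now find the simultaneous Nash equilibrium.
Player 1's best replies: L→M; C→B; R→M.
Player II's best replies: T→C; M→C; B→C.
The unique mutual best reply is (B, C), giving (9, 12).
Player II earns 12 sequentially versus 12 at the Nash outcome: unchanged.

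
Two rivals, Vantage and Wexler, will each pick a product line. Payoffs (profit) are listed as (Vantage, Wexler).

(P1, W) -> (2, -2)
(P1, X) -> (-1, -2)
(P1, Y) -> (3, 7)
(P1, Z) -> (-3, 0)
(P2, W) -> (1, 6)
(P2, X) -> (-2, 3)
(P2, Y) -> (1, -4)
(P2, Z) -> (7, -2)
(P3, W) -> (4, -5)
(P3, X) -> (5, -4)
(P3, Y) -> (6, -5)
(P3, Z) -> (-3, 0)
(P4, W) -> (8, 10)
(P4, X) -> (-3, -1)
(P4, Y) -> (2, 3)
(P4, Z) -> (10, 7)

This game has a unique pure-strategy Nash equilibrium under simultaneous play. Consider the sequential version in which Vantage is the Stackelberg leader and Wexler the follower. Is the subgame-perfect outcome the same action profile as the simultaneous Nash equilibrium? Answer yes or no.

yes

Wexler best-responds to each possible Vantage move:
- P1 → Wexler plays Y (best of -2, -2, 7, 0); Vantage gets 3.
- P2 → Wexler plays W (best of 6, 3, -4, -2); Vantage gets 1.
- P3 → Wexler plays Z (best of -5, -4, -5, 0); Vantage gets -3.
- P4 → Wexler plays W (best of 10, -1, 3, 7); Vantage gets 8.
Vantage's induced payoffs are 3, 1, -3, 8, so Vantage commits to P4. Subgame-perfect outcome: (P4, W) with payoffs (8, 10).
For the simultaneous game, intersect best replies.
Vantage's best replies: W→P4; X→P3; Y→P3; Z→P4.
Wexler's best replies: P1→Y; P2→W; P3→Z; P4→W.
Only (P4, W) has each player best-responding; Nash payoffs (8, 10).
Sequential outcome (P4, W) coincides with the Nash profile (P4, W).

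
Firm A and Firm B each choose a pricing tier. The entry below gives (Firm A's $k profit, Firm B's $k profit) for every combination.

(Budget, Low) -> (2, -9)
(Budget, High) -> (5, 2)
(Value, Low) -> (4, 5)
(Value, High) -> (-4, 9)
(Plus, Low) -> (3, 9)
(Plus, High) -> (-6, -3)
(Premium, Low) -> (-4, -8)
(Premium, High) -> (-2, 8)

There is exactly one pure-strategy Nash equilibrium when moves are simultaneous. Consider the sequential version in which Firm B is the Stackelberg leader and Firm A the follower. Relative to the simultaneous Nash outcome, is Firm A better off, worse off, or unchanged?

worse off

Backward induction with Firm B moving first.
- Low → Firm A plays Value (best of 2, 4, 3, -4); Firm B gets 5.
- High → Firm A plays Budget (best of 5, -4, -6, -2); Firm B gets 2.
Firm B's induced payoffs are 5, 2, so Firm B commits to Low. Subgame-perfect outcome: (Value, Low) with payoffs (4, 5).
Now find the simultaneous Nash equilibrium.
Firm A's best replies: Low→Value; High→Budget.
Firm B's best replies: Budget→High; Value→High; Plus→Low; Premium→High.
Only (Budget, High) has each player best-responding; Nash payoffs (5, 2).
Firm A earns 4 sequentially versus 5 at the Nash outcome: worse off.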